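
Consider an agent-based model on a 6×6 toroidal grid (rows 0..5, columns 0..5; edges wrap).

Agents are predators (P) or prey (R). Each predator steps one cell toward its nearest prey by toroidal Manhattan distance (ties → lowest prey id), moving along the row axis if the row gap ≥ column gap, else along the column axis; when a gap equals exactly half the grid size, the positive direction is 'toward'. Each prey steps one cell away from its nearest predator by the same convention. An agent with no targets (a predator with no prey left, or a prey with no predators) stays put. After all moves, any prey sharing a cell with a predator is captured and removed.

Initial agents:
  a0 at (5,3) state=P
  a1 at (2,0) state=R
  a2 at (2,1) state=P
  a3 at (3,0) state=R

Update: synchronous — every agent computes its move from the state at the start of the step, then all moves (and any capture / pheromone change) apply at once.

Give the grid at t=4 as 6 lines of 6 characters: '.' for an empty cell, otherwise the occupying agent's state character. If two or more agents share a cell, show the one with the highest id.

......
......
..RP..
......
......
.PR...

t=1: a0@(5,4):P a1@(2,5):R a2@(2,0):P a3@(4,0):R
t=2: a0@(5,5):P a1@(2,4):R a2@(2,5):P a3@(5,0):R
t=3: a0@(5,0):P a1@(2,3):R a2@(2,4):P a3@(5,1):R
t=4: a0@(5,1):P a1@(2,2):R a2@(2,3):P a3@(5,2):R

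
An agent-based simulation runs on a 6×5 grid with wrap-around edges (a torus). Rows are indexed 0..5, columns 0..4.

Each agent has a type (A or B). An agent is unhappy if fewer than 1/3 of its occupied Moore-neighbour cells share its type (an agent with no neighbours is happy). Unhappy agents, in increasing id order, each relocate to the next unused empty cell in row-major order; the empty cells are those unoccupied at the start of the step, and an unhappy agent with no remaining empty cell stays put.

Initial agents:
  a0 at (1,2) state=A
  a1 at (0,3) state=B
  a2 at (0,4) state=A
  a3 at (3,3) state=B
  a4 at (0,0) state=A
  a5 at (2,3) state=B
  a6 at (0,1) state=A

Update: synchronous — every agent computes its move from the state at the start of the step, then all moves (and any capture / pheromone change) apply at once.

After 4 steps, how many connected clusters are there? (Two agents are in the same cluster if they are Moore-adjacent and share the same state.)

t=1: a0@(1,2):A a1@(0,2):B a2@(0,4):A a3@(3,3):B a4@(0,0):A a5@(2,3):B a6@(0,1):A
t=2: a0@(1,2):A a1@(0,3):B a2@(0,4):A a3@(3,3):B a4@(0,0):A a5@(2,3):B a6@(0,1):A
t=3: a0@(1,2):A a1@(0,2):B a2@(0,4):A a3@(3,3):B a4@(0,0):A a5@(2,3):B a6@(0,1):A
t=4: a0@(1,2):A a1@(0,3):B a2@(0,4):A a3@(3,3):B a4@(0,0):A a5@(2,3):B a6@(0,1):A

3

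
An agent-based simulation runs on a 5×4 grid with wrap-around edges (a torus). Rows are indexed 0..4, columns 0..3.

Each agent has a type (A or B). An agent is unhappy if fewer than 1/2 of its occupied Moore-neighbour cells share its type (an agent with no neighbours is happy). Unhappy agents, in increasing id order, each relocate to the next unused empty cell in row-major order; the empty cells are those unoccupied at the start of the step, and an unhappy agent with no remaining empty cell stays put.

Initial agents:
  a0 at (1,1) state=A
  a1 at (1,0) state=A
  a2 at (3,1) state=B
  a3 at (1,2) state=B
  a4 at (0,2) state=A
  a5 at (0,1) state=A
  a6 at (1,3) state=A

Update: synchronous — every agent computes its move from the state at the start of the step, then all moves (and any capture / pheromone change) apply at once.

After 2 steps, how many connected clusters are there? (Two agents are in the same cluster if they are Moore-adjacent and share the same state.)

3

t=1: a0@(1,1):A a1@(1,0):A a2@(3,1):B a3@(0,0):B a4@(0,2):A a5@(0,1):A a6@(1,3):A
t=2: a0@(1,1):A a1@(1,0):A a2@(3,1):B a3@(0,3):B a4@(0,2):A a5@(0,1):A a6@(1,3):A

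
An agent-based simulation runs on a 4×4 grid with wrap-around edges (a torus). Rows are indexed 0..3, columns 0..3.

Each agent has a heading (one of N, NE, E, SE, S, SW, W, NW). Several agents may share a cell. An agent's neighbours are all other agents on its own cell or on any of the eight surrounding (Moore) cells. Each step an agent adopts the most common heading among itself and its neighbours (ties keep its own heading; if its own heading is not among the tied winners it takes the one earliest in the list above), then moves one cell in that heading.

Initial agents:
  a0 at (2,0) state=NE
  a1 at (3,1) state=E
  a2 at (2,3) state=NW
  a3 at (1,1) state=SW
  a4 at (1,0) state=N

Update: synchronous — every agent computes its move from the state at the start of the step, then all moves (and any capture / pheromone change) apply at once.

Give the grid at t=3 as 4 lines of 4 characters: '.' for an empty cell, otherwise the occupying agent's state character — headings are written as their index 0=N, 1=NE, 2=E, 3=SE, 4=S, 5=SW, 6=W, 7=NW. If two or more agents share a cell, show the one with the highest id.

..5.
....
0...
7..1

t=1: a0@(1,1):NE a1@(3,2):E a2@(1,2):NW a3@(2,0):SW a4@(0,0):N
t=2: a0@(0,2):NE a1@(3,3):E a2@(0,1):NW a3@(3,3):SW a4@(3,0):N
t=3: a0@(3,3):NE a1@(3,0):E a2@(3,0):NW a3@(0,2):SW a4@(2,0):N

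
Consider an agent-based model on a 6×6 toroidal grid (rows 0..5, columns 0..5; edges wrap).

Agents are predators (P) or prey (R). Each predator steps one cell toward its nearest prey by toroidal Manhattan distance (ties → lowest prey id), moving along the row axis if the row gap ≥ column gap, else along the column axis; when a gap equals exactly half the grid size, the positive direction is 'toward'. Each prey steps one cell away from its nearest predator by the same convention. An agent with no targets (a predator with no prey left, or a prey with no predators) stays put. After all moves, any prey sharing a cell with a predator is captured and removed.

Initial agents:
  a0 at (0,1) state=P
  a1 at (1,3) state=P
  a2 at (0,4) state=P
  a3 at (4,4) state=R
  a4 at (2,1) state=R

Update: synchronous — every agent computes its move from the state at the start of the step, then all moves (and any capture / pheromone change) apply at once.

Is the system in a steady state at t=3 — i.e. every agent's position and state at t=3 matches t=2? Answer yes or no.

no

t=1: a0@(1,1):P a1@(1,2):P a2@(5,4):P a3@(3,4):R a4@(3,1):R
t=2: a0@(2,1):P a1@(2,2):P a2@(4,4):P a3@(2,4):R a4@(4,1):R
t=3: a0@(3,1):P a1@(2,3):P a2@(3,4):P a3@(2,5):R a4@(5,1):R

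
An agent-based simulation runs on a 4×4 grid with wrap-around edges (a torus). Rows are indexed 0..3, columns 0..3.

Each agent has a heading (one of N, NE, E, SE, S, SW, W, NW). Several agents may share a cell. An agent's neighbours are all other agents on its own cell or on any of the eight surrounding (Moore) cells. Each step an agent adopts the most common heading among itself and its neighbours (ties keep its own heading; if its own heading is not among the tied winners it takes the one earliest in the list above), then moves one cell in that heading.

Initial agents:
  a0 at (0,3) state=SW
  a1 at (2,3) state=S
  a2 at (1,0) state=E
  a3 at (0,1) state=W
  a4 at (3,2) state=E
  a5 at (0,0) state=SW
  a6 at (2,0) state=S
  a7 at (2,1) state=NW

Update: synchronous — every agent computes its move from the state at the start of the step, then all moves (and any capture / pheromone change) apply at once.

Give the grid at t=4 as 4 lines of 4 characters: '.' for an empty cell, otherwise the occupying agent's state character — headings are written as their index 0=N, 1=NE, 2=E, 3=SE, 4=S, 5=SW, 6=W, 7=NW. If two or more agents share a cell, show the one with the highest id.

5..5
4...
4..4
4.2.

t=1: a0@(1,2):SW a1@(3,3):S a2@(2,0):S a3@(0,2):E a4@(3,3):E a5@(1,3):SW a6@(3,0):S a7@(2,2):E
t=2: a0@(2,1):SW a1@(0,3):S a2@(3,0):S a3@(0,3):E a4@(3,0):E a5@(2,2):SW a6@(0,0):S a7@(2,3):E
t=3: a0@(3,0):SW a1@(1,3):S a2@(0,0):S a3@(1,3):S a4@(3,1):E a5@(3,1):SW a6@(1,0):S a7@(2,0):E
t=4: a0@(0,3):SW a1@(2,3):S a2@(1,0):S a3@(2,3):S a4@(3,2):E a5@(0,0):SW a6@(2,0):S a7@(3,0):S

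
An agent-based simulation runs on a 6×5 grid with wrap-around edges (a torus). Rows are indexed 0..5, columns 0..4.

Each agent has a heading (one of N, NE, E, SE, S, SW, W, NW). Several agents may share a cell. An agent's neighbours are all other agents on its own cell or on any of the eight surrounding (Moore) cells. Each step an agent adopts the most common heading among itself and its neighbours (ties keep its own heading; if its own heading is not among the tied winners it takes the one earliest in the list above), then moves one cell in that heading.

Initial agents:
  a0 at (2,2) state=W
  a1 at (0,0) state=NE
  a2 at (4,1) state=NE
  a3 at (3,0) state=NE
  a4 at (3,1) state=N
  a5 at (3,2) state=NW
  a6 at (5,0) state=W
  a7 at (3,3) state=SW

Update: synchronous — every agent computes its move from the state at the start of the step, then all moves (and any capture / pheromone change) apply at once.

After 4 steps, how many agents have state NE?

t=1: a0@(2,1):W a1@(5,1):NE a2@(3,2):NE a3@(2,1):NE a4@(2,2):NE a5@(2,1):NW a6@(4,1):NE a7@(4,2):SW
t=2: a0@(1,2):NE a1@(4,2):NE a2@(2,3):NE a3@(1,2):NE a4@(1,3):NE a5@(1,2):NE a6@(3,2):NE a7@(3,3):NE
t=3: a0@(0,3):NE a1@(3,3):NE a2@(1,4):NE a3@(0,3):NE a4@(0,4):NE a5@(0,3):NE a6@(2,3):NE a7@(2,4):NE
t=4: a0@(5,4):NE a1@(2,4):NE a2@(0,0):NE a3@(5,4):NE a4@(5,0):NE a5@(5,4):NE a6@(1,4):NE a7@(1,0):NE

8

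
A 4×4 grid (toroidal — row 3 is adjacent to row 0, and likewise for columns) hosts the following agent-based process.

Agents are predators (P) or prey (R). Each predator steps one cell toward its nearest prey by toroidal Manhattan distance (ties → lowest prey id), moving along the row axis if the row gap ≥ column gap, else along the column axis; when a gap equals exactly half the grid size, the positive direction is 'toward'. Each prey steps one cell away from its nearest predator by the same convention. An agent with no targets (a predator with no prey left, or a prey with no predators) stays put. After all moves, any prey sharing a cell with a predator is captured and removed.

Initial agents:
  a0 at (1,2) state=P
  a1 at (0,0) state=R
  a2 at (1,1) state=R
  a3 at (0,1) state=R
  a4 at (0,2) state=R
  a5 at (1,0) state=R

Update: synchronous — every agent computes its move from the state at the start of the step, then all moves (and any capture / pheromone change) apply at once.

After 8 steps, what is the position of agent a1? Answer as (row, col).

(0, 0)

t=1: a0@(1,1):P a1@(0,3):R a2@(1,0):R a3@(3,1):R a4@(3,2):R a5@(1,3):R
t=2: a0@(1,0):P a1@(0,2):R a2@(1,3):R a3@(2,1):R a4@(2,2):R a5@(1,2):R
t=3: a0@(1,3):P a1@(0,1):R a2@(1,2):R a3@(3,1):R a4@(2,1):R a5@(1,1):R
t=4: a0@(1,2):P a1@(0,0):R a2@(1,1):R a3@(2,1):R a4@(2,0):R a5@(1,0):R
t=5: a0@(1,1):P a1@(0,3):R a2@(1,0):R a3@(3,1):R a4@(2,3):R a5@(1,3):R
t=6: a0@(1,0):P a1@(0,2):R a2@(1,3):R a3@(2,1):R a4@(2,2):R a5@(1,2):R
t=7: a0@(1,3):P a1@(0,1):R a2@(1,2):R a3@(3,1):R a4@(2,1):R a5@(1,1):R
t=8: a0@(1,2):P a1@(0,0):R a2@(1,1):R a3@(2,1):R a4@(2,0):R a5@(1,0):R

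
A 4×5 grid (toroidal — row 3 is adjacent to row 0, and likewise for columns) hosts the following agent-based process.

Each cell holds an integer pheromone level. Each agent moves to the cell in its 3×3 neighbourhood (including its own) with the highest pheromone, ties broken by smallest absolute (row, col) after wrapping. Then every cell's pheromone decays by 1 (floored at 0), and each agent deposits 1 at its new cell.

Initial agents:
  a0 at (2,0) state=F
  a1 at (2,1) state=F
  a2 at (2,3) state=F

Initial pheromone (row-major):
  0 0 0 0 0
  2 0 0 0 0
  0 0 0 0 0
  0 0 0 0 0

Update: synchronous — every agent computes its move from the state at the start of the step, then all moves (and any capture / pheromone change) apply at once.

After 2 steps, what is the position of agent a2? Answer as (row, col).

t=1: a0@(1,0) a1@(1,0) a2@(1,2) | pheromone: 0 0 0 0 0 / 3 0 1 0 0 / 0 0 0 0 0 / 0 0 0 0 0
t=2: a0@(1,0) a1@(1,0) a2@(1,2) | pheromone: 0 0 0 0 0 / 4 0 1 0 0 / 0 0 0 0 0 / 0 0 0 0 0

(1, 2)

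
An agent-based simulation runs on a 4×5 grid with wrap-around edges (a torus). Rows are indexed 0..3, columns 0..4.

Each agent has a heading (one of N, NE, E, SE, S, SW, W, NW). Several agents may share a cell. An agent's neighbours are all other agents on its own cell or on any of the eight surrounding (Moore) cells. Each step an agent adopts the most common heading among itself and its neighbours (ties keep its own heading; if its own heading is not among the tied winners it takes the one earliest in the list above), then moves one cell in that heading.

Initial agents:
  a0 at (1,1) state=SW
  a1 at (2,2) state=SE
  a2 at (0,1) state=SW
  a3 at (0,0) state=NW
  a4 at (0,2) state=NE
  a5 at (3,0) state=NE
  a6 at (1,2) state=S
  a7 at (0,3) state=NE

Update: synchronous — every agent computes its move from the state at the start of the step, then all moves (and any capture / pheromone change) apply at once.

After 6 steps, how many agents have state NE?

8

t=1: a0@(2,0):SW a1@(3,3):SE a2@(1,0):SW a3@(1,4):SW a4@(3,3):NE a5@(2,1):NE a6@(0,3):NE a7@(3,4):NE
t=2: a0@(3,4):SW a1@(2,4):NE a2@(2,4):SW a3@(2,3):SW a4@(2,4):NE a5@(3,0):SW a6@(3,4):NE a7@(2,0):NE
t=3: a0@(0,3):SW a1@(1,0):NE a2@(3,3):SW a3@(3,2):SW a4@(1,0):NE a5@(2,1):NE a6@(2,0):NE a7@(1,1):NE
t=4: a0@(1,2):SW a1@(0,1):NE a2@(0,2):SW a3@(0,1):SW a4@(0,1):NE a5@(1,2):NE a6@(1,1):NE a7@(0,2):NE
t=5: a0@(0,3):NE a1@(3,2):NE a2@(3,3):NE a3@(3,2):NE a4@(3,2):NE a5@(0,3):NE a6@(0,2):NE a7@(3,3):NE
t=6: a0@(3,4):NE a1@(2,3):NE a2@(2,4):NE a3@(2,3):NE a4@(2,3):NE a5@(3,4):NE a6@(3,3):NE a7@(2,4):NE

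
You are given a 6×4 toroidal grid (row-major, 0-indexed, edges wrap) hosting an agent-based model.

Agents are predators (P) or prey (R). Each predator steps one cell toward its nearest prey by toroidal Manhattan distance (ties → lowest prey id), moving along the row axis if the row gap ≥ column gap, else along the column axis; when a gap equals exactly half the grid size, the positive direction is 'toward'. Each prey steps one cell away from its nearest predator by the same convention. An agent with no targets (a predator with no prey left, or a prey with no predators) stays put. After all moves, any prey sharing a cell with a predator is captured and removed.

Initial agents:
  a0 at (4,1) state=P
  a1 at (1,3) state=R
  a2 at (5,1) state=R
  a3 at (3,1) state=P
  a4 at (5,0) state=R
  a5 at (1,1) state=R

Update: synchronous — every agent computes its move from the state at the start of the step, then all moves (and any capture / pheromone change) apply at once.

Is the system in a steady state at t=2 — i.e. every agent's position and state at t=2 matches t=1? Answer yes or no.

no

t=1: a0@(5,1):P a1@(0,3):R a2@(0,1):R a3@(4,1):P a4@(0,0):R a5@(0,1):R
t=2: a0@(0,1):P a1@(0,2):R a2@(1,1):R a3@(5,1):P a4@(1,0):R a5@(1,1):R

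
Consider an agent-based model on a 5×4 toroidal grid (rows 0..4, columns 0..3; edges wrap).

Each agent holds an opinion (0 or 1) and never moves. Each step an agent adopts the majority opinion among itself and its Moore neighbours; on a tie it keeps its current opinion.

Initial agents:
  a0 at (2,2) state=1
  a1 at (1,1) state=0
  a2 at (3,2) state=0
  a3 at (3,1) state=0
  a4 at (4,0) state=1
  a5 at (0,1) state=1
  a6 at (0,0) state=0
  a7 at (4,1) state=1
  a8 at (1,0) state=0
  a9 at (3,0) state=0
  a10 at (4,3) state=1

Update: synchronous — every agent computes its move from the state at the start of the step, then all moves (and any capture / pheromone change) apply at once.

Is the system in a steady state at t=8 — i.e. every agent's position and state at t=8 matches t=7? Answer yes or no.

no

t=1: a0@(2,2):0 a1@(1,1):0 a2@(3,2):1 a3@(3,1):0 a4@(4,0):1 a5@(0,1):1 a6@(0,0):1 a7@(4,1):0 a8@(1,0):0 a9@(3,0):1 a10@(4,3):0
t=2: a0@(2,2):0 a1@(1,1):0 a2@(3,2):0 a3@(3,1):0 a4@(4,0):1 a5@(0,1):1 a6@(0,0):0 a7@(4,1):1 a8@(1,0):0 a9@(3,0):0 a10@(4,3):1
t=3: a0@(2,2):0 a1@(1,1):0 a2@(3,2):0 a3@(3,1):0 a4@(4,0):1 a5@(0,1):1 a6@(0,0):1 a7@(4,1):0 a8@(1,0):0 a9@(3,0):1 a10@(4,3):0
t=4: a0@(2,2):0 a1@(1,1):0 a2@(3,2):0 a3@(3,1):0 a4@(4,0):1 a5@(0,1):1 a6@(0,0):0 a7@(4,1):1 a8@(1,0):0 a9@(3,0):0 a10@(4,3):1
t=5: a0@(2,2):0 a1@(1,1):0 a2@(3,2):0 a3@(3,1):0 a4@(4,0):1 a5@(0,1):1 a6@(0,0):1 a7@(4,1):0 a8@(1,0):0 a9@(3,0):1 a10@(4,3):0
t=6: a0@(2,2):0 a1@(1,1):0 a2@(3,2):0 a3@(3,1):0 a4@(4,0):1 a5@(0,1):1 a6@(0,0):0 a7@(4,1):1 a8@(1,0):0 a9@(3,0):0 a10@(4,3):1
t=7: a0@(2,2):0 a1@(1,1):0 a2@(3,2):0 a3@(3,1):0 a4@(4,0):1 a5@(0,1):1 a6@(0,0):1 a7@(4,1):0 a8@(1,0):0 a9@(3,0):1 a10@(4,3):0
t=8: a0@(2,2):0 a1@(1,1):0 a2@(3,2):0 a3@(3,1):0 a4@(4,0):1 a5@(0,1):1 a6@(0,0):0 a7@(4,1):1 a8@(1,0):0 a9@(3,0):0 a10@(4,3):1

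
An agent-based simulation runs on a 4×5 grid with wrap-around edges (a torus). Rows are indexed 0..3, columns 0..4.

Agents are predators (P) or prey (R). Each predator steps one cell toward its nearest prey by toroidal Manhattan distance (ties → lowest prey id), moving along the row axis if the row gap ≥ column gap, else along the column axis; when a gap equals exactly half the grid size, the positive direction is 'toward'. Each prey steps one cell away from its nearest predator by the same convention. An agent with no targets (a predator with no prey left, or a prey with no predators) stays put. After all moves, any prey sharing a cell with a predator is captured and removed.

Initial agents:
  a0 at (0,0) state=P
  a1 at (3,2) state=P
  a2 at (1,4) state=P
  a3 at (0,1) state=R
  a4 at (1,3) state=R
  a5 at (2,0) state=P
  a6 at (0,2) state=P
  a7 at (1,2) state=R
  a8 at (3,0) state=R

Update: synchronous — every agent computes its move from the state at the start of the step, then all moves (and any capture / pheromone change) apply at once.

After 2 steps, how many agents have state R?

2

t=1: a0@(0,1):P a1@(0,2):P a2@(1,3):P a4@(1,2):R a5@(3,0):P a6@(0,1):P a7@(2,2):R a8@(2,0):R
t=2: a0@(1,1):P a1@(1,2):P a2@(1,2):P a4@(2,2):R a5@(2,0):P a6@(1,1):P a8@(1,0):R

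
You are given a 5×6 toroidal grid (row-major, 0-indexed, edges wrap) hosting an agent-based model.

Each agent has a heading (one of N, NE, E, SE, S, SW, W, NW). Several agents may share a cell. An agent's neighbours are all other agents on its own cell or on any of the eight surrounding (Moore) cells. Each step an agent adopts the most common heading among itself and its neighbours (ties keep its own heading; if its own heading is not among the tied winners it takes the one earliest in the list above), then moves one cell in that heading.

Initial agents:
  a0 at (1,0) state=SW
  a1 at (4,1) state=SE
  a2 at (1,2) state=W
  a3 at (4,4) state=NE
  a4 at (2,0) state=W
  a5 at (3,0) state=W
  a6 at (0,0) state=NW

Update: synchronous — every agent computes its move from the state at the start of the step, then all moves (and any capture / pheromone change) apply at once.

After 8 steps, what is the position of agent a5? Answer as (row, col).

(3, 4)

t=1: a0@(2,5):SW a1@(0,2):SE a2@(1,1):W a3@(3,5):NE a4@(2,5):W a5@(3,5):W a6@(4,5):NW
t=2: a0@(2,4):W a1@(1,3):SE a2@(1,0):W a3@(3,4):W a4@(2,4):W a5@(3,4):W a6@(3,4):NW
t=3: a0@(2,3):W a1@(1,2):W a2@(1,5):W a3@(3,3):W a4@(2,3):W a5@(3,3):W a6@(3,3):W
t=4: a0@(2,2):W a1@(1,1):W a2@(1,4):W a3@(3,2):W a4@(2,2):W a5@(3,2):W a6@(3,2):W
t=5: a0@(2,1):W a1@(1,0):W a2@(1,3):W a3@(3,1):W a4@(2,1):W a5@(3,1):W a6@(3,1):W
t=6: a0@(2,0):W a1@(1,5):W a2@(1,2):W a3@(3,0):W a4@(2,0):W a5@(3,0):W a6@(3,0):W
t=7: a0@(2,5):W a1@(1,4):W a2@(1,1):W a3@(3,5):W a4@(2,5):W a5@(3,5):W a6@(3,5):W
t=8: a0@(2,4):W a1@(1,3):W a2@(1,0):W a3@(3,4):W a4@(2,4):W a5@(3,4):W a6@(3,4):W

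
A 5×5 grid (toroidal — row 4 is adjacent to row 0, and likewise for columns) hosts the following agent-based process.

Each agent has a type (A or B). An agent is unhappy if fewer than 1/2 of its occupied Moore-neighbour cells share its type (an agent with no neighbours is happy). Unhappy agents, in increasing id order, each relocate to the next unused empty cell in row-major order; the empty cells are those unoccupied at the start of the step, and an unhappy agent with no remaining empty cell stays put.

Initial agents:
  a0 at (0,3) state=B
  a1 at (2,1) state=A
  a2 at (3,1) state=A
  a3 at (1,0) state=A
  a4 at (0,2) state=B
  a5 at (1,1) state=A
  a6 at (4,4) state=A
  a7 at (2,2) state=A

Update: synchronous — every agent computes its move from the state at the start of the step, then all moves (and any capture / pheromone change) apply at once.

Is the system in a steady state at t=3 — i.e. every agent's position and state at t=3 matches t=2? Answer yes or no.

t=1: a0@(0,3):B a1@(2,1):A a2@(3,1):A a3@(1,0):A a4@(0,2):B a5@(1,1):A a6@(0,0):A a7@(2,2):A
t=2: (unchanged — steady state)

yes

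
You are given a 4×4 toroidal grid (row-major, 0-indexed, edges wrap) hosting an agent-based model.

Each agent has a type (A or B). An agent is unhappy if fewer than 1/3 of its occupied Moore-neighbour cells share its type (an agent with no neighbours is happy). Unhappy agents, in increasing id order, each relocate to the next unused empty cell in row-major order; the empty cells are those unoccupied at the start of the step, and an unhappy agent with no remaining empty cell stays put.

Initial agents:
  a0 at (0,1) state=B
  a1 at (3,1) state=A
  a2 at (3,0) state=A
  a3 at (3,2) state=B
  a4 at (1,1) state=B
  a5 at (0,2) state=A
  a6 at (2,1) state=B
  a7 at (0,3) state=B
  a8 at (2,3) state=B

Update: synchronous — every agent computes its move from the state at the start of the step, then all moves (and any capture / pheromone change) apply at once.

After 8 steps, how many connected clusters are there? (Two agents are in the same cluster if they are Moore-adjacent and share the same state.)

t=1: a0@(0,1):B a1@(3,1):A a2@(0,0):A a3@(3,2):B a4@(1,1):B a5@(1,0):A a6@(2,1):B a7@(0,3):B a8@(2,3):B
t=2: a0@(0,1):B a1@(0,2):A a2@(0,0):A a3@(3,2):B a4@(1,1):B a5@(1,2):A a6@(2,1):B a7@(0,3):B a8@(2,3):B
t=3: a0@(0,1):B a1@(1,0):A a2@(1,3):A a3@(3,2):B a4@(1,1):B a5@(2,0):A a6@(2,1):B a7@(2,2):B a8@(2,3):B
t=4: (unchanged — steady state)

2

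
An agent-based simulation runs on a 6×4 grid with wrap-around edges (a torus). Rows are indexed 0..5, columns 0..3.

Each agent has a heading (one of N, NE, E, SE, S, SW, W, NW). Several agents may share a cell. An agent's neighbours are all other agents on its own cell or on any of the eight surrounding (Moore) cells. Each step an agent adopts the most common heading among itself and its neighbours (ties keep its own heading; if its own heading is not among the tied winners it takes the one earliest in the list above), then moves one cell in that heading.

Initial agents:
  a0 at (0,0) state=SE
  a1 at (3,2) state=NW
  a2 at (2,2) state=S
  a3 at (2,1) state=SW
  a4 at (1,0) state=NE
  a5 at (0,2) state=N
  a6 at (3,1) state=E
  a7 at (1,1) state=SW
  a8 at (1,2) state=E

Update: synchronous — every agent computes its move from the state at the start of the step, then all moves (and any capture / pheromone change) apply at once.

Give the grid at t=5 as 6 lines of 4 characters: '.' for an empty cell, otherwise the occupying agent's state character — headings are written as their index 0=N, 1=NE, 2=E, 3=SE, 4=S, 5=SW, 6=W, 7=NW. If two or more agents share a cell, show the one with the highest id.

55.5
5..5
....
....
....
.5..

t=1: a0@(1,1):SE a1@(2,1):NW a2@(2,3):E a3@(3,0):SW a4@(2,3):SW a5@(5,2):N a6@(3,2):E a7@(2,0):SW a8@(2,1):SW
t=2: a0@(2,0):SW a1@(3,0):SW a2@(3,2):SW a3@(4,3):SW a4@(3,2):SW a5@(4,2):N a6@(3,3):E a7@(3,3):SW a8@(3,0):SW
t=3: a0@(3,3):SW a1@(4,3):SW a2@(4,1):SW a3@(5,2):SW a4@(4,1):SW a5@(5,1):SW a6@(4,2):SW a7@(4,2):SW a8@(4,3):SW
t=4: a0@(4,2):SW a1@(5,2):SW a2@(5,0):SW a3@(0,1):SW a4@(5,0):SW a5@(0,0):SW a6@(5,1):SW a7@(5,1):SW a8@(5,2):SW
t=5: a0@(5,1):SW a1@(0,1):SW a2@(0,3):SW a3@(1,0):SW a4@(0,3):SW a5@(1,3):SW a6@(0,0):SW a7@(0,0):SW a8@(0,1):SW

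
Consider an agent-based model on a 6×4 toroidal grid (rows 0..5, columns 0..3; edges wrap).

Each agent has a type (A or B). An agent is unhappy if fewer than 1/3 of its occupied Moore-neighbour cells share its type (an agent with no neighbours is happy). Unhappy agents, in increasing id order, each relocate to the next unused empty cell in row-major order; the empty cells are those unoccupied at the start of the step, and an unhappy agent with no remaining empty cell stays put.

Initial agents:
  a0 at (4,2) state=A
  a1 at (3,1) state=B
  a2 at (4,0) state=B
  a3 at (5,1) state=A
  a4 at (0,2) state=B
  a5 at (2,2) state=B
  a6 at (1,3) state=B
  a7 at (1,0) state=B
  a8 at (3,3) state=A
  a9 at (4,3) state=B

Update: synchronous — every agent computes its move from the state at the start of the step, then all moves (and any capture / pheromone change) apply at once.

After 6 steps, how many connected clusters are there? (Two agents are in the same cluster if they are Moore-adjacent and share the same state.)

t=1: a0@(4,2):A a1@(3,1):B a2@(4,0):B a3@(5,1):A a4@(0,2):B a5@(2,2):B a6@(1,3):B a7@(1,0):B a8@(0,0):A a9@(4,3):B
t=2: (unchanged — steady state)

2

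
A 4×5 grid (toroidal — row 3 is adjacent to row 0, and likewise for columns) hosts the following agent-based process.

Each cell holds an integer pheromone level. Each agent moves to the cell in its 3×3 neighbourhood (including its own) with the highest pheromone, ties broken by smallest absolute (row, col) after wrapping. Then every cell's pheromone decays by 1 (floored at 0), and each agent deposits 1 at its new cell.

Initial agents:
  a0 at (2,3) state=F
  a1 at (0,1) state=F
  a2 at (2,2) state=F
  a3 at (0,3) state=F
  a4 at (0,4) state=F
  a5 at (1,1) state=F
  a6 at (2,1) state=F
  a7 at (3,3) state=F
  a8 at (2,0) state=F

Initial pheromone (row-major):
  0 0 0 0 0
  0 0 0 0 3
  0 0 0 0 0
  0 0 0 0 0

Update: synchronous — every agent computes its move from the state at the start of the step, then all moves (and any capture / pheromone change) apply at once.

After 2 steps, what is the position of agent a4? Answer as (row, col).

t=1: a0@(1,4) a1@(0,0) a2@(1,1) a3@(1,4) a4@(1,4) a5@(0,0) a6@(1,0) a7@(0,2) a8@(1,4) | pheromone: 2 0 1 0 0 / 1 1 0 0 6 / 0 0 0 0 0 / 0 0 0 0 0
t=2: a0@(1,4) a1@(1,4) a2@(0,0) a3@(1,4) a4@(1,4) a5@(1,4) a6@(1,4) a7@(0,2) a8@(1,4) | pheromone: 2 0 1 0 0 / 0 0 0 0 12 / 0 0 0 0 0 / 0 0 0 0 0

(1, 4)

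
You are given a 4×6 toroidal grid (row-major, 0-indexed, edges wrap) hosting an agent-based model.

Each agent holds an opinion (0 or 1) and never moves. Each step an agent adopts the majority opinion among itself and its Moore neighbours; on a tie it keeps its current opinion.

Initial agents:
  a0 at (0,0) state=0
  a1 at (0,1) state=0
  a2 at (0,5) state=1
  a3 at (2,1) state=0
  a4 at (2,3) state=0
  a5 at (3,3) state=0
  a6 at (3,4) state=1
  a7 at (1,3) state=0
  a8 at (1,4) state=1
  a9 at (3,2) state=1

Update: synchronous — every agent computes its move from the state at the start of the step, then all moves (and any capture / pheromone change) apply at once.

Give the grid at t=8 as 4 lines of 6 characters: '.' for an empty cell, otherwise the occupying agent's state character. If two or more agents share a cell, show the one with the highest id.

00...1
...01.
.0.0..
..001.

t=1: a0@(0,0):0 a1@(0,1):0 a2@(0,5):1 a3@(2,1):0 a4@(2,3):0 a5@(3,3):0 a6@(3,4):1 a7@(1,3):0 a8@(1,4):1 a9@(3,2):0
t=2: (unchanged — steady state)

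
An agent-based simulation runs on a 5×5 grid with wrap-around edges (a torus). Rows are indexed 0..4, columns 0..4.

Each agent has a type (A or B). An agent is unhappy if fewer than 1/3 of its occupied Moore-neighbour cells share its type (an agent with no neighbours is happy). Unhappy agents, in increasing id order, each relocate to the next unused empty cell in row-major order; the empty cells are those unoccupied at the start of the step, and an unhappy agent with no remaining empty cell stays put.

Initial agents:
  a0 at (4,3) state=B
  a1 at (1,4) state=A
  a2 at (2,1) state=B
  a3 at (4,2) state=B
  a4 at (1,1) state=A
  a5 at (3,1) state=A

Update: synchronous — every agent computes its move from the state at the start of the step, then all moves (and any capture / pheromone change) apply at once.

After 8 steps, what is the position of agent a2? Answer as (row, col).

t=1: a0@(4,3):B a1@(1,4):A a2@(0,0):B a3@(4,2):B a4@(0,1):A a5@(0,2):A
t=2: a0@(4,3):B a1@(0,3):A a2@(0,4):B a3@(4,2):B a4@(0,1):A a5@(0,2):A
t=3: a0@(4,3):B a1@(0,0):A a2@(0,4):B a3@(1,0):B a4@(0,1):A a5@(0,2):A
t=4: (unchanged — steady state)

(0, 4)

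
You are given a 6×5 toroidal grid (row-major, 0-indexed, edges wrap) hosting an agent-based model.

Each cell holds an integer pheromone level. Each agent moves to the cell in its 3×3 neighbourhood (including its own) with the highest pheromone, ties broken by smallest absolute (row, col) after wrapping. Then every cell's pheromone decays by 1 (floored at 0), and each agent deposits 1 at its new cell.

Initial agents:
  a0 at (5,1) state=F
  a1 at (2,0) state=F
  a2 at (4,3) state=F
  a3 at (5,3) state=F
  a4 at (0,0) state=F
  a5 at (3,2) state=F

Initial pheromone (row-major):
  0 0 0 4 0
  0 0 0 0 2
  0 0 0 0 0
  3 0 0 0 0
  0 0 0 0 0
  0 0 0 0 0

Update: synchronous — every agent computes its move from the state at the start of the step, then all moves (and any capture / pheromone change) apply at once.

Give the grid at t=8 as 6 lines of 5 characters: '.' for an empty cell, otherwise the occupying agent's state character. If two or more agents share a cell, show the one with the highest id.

t=1: a0@(0,0) a1@(3,0) a2@(3,2) a3@(0,3) a4@(1,4) a5@(2,1) | pheromone: 1 0 0 4 0 / 0 0 0 0 2 / 0 1 0 0 0 / 3 0 1 0 0 / 0 0 0 0 0 / 0 0 0 0 0
t=2: a0@(1,4) a1@(3,0) a2@(2,1) a3@(0,3) a4@(0,3) a5@(3,0) | pheromone: 0 0 0 5 0 / 0 0 0 0 2 / 0 1 0 0 0 / 4 0 0 0 0 / 0 0 0 0 0 / 0 0 0 0 0
t=3: a0@(0,3) a1@(3,0) a2@(3,0) a3@(0,3) a4@(0,3) a5@(3,0) | pheromone: 0 0 0 7 0 / 0 0 0 0 1 / 0 0 0 0 0 / 6 0 0 0 0 / 0 0 0 0 0 / 0 0 0 0 0
t=4: a0@(0,3) a1@(3,0) a2@(3,0) a3@(0,3) a4@(0,3) a5@(3,0) | pheromone: 0 0 0 9 0 / 0 0 0 0 0 / 0 0 0 0 0 / 8 0 0 0 0 / 0 0 0 0 0 / 0 0 0 0 0
t=5: a0@(0,3) a1@(3,0) a2@(3,0) a3@(0,3) a4@(0,3) a5@(3,0) | pheromone: 0 0 0 11 0 / 0 0 0 0 0 / 0 0 0 0 0 / 10 0 0 0 0 / 0 0 0 0 0 / 0 0 0 0 0
t=6: a0@(0,3) a1@(3,0) a2@(3,0) a3@(0,3) a4@(0,3) a5@(3,0) | pheromone: 0 0 0 13 0 / 0 0 0 0 0 / 0 0 0 0 0 / 12 0 0 0 0 / 0 0 0 0 0 / 0 0 0 0 0
t=7: a0@(0,3) a1@(3,0) a2@(3,0) a3@(0,3) a4@(0,3) a5@(3,0) | pheromone: 0 0 0 15 0 / 0 0 0 0 0 / 0 0 0 0 0 / 14 0 0 0 0 / 0 0 0 0 0 / 0 0 0 0 0
t=8: a0@(0,3) a1@(3,0) a2@(3,0) a3@(0,3) a4@(0,3) a5@(3,0) | pheromone: 0 0 0 17 0 / 0 0 0 0 0 / 0 0 0 0 0 / 16 0 0 0 0 / 0 0 0 0 0 / 0 0 0 0 0

...F.
.....
.....
F....
.....
.....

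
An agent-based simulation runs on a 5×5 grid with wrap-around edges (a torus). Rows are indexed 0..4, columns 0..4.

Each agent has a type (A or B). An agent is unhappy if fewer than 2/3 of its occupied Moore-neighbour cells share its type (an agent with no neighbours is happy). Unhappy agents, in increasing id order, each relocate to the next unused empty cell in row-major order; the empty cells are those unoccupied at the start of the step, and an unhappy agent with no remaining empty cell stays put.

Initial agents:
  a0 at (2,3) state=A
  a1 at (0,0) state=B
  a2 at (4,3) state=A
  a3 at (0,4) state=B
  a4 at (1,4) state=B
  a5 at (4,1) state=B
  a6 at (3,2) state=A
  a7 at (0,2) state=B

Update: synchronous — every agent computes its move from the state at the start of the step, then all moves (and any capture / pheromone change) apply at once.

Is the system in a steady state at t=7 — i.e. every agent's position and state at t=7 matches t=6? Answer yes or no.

t=1: a0@(0,1):A a1@(0,0):B a2@(0,3):A a3@(0,4):B a4@(1,4):B a5@(4,1):B a6@(3,2):A a7@(1,0):B
t=2: a0@(0,2):A a1@(0,0):B a2@(1,1):A a3@(0,4):B a4@(1,4):B a5@(1,2):B a6@(1,3):A a7@(1,0):B
t=3: a0@(0,2):A a1@(0,0):B a2@(0,1):A a3@(0,4):B a4@(1,4):B a5@(0,3):B a6@(2,0):A a7@(1,0):B
t=4: a0@(1,1):A a1@(0,0):B a2@(1,2):A a3@(0,4):B a4@(1,4):B a5@(0,3):B a6@(1,3):A a7@(2,1):B
t=5: a0@(0,1):A a1@(0,0):B a2@(0,2):A a3@(0,4):B a4@(1,4):B a5@(1,0):B a6@(2,0):A a7@(2,2):B
t=6: a0@(0,3):A a1@(0,0):B a2@(0,2):A a3@(0,4):B a4@(1,4):B a5@(1,1):B a6@(1,2):A a7@(2,2):B
t=7: a0@(0,1):A a1@(0,0):B a2@(0,2):A a3@(0,4):B a4@(1,4):B a5@(1,0):B a6@(1,3):A a7@(2,0):B

no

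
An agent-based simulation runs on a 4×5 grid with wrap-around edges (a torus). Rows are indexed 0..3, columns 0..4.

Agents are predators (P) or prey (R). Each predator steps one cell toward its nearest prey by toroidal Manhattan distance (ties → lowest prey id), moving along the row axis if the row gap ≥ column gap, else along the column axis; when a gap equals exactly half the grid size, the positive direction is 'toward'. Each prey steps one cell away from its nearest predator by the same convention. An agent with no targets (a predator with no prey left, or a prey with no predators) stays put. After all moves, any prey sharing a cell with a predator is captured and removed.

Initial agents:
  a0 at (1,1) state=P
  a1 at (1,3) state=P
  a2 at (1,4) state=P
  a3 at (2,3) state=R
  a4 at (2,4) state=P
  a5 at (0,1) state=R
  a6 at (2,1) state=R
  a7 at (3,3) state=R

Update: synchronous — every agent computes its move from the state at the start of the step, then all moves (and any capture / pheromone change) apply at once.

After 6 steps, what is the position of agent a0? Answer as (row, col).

(3, 1)

t=1: a0@(0,1):P a1@(2,3):P a2@(2,4):P a3@(3,3):R a4@(2,3):P a5@(3,1):R a6@(3,1):R
t=2: a0@(3,1):P a1@(3,3):P a2@(3,4):P a3@(0,3):R a4@(3,3):P a5@(2,1):R a6@(2,1):R
t=3: a0@(2,1):P a1@(0,3):P a2@(0,4):P a3@(1,3):R a4@(0,3):P a5@(1,1):R a6@(1,1):R
t=4: a0@(1,1):P a1@(1,3):P a2@(1,4):P a3@(2,3):R a4@(1,3):P a5@(0,1):R a6@(0,1):R
t=5: a0@(0,1):P a1@(2,3):P a2@(2,4):P a3@(3,3):R a4@(2,3):P a5@(3,1):R a6@(3,1):R
t=6: a0@(3,1):P a1@(3,3):P a2@(3,4):P a3@(0,3):R a4@(3,3):P a5@(2,1):R a6@(2,1):R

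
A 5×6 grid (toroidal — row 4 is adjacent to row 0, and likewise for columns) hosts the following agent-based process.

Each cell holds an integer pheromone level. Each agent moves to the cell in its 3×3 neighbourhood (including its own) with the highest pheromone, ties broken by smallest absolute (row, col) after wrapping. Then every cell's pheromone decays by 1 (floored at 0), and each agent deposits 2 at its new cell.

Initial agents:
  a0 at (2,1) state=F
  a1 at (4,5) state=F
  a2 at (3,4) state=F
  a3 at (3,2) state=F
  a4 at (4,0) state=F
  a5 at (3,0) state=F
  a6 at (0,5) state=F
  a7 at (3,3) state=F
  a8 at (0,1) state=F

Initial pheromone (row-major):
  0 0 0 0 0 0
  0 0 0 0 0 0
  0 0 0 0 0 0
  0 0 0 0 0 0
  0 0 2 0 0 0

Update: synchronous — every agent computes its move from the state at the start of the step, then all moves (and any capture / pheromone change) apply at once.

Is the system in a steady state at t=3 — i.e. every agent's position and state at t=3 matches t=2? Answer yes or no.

no

t=1: a0@(1,0) a1@(0,0) a2@(2,3) a3@(4,2) a4@(0,0) a5@(2,0) a6@(0,0) a7@(4,2) a8@(4,2) | pheromone: 6 0 0 0 0 0 / 2 0 0 0 0 0 / 2 0 0 2 0 0 / 0 0 0 0 0 0 / 0 0 7 0 0 0
t=2: a0@(0,0) a1@(0,0) a2@(2,3) a3@(4,2) a4@(0,0) a5@(1,0) a6@(0,0) a7@(4,2) a8@(4,2) | pheromone: 13 0 0 0 0 0 / 3 0 0 0 0 0 / 1 0 0 3 0 0 / 0 0 0 0 0 0 / 0 0 12 0 0 0
t=3: a0@(0,0) a1@(0,0) a2@(2,3) a3@(4,2) a4@(0,0) a5@(0,0) a6@(0,0) a7@(4,2) a8@(4,2) | pheromone: 22 0 0 0 0 0 / 2 0 0 0 0 0 / 0 0 0 4 0 0 / 0 0 0 0 0 0 / 0 0 17 0 0 0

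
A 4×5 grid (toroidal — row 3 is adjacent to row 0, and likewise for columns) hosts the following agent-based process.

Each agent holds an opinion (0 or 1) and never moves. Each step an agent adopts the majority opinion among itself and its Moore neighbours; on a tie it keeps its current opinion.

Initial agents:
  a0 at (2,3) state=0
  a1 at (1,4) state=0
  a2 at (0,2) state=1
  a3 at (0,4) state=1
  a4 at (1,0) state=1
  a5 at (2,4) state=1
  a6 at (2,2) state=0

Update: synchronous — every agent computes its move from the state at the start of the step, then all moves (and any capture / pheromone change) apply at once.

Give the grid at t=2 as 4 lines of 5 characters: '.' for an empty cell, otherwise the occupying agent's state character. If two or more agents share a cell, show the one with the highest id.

..1.1
1...1
..001
.....

t=1: a0@(2,3):0 a1@(1,4):1 a2@(0,2):1 a3@(0,4):1 a4@(1,0):1 a5@(2,4):1 a6@(2,2):0
t=2: (unchanged — steady state)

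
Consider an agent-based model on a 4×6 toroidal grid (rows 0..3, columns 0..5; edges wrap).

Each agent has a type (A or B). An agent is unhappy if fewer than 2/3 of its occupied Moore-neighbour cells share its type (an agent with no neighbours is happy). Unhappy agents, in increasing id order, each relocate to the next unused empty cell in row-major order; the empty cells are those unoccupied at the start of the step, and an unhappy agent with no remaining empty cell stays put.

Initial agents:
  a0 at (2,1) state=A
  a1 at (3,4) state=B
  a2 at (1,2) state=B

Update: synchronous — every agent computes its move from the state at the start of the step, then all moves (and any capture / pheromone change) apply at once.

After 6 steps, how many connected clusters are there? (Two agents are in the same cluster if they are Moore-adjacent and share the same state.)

t=1: a0@(0,0):A a1@(3,4):B a2@(0,1):B
t=2: a0@(0,2):A a1@(3,4):B a2@(0,3):B
t=3: a0@(0,0):A a1@(3,4):B a2@(0,1):B
t=4: a0@(0,2):A a1@(3,4):B a2@(0,3):B
t=5: a0@(0,0):A a1@(3,4):B a2@(0,1):B
t=6: a0@(0,2):A a1@(3,4):B a2@(0,3):B

2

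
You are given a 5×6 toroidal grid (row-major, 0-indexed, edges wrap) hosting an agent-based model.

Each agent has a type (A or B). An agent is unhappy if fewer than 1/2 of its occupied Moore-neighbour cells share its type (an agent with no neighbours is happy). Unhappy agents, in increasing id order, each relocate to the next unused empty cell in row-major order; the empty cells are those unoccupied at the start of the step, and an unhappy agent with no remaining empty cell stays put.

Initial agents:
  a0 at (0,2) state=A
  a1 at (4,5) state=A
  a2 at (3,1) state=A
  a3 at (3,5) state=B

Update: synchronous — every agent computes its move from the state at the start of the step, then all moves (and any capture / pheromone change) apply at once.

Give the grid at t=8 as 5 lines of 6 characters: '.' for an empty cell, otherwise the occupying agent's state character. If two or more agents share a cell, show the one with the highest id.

t=1: a0@(0,2):A a1@(0,0):A a2@(3,1):A a3@(0,1):B
t=2: a0@(0,3):A a1@(0,4):A a2@(3,1):A a3@(0,5):B
t=3: a0@(0,3):A a1@(0,4):A a2@(3,1):A a3@(0,0):B
t=4: (unchanged — steady state)

B..AA.
......
......
.A....
......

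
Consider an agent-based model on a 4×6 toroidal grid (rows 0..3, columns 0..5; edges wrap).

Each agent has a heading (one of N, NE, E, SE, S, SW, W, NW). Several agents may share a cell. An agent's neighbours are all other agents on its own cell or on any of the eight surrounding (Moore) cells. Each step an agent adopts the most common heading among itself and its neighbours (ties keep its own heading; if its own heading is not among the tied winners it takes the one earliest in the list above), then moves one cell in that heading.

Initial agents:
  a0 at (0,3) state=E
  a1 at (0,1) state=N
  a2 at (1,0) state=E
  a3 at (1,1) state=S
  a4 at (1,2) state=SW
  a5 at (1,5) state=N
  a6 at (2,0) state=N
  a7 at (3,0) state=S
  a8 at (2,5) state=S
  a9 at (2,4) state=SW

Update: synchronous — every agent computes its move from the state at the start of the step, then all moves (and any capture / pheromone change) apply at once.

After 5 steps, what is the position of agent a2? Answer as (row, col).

t=1: a0@(0,4):E a1@(1,1):S a2@(0,0):N a3@(0,1):N a4@(2,1):SW a5@(0,5):N a6@(3,0):S a7@(0,0):S a8@(3,5):S a9@(3,3):SW
t=2: a0@(0,5):E a1@(2,1):S a2@(1,0):S a3@(1,1):S a4@(3,1):S a5@(1,5):S a6@(0,0):S a7@(1,0):S a8@(0,5):S a9@(0,2):SW
t=3: a0@(1,5):S a1@(3,1):S a2@(2,0):S a3@(2,1):S a4@(0,1):S a5@(2,5):S a6@(1,0):S a7@(2,0):S a8@(1,5):S a9@(1,2):S
t=4: a0@(2,5):S a1@(0,1):S a2@(3,0):S a3@(3,1):S a4@(1,1):S a5@(3,5):S a6@(2,0):S a7@(3,0):S a8@(2,5):S a9@(2,2):S
t=5: a0@(3,5):S a1@(1,1):S a2@(0,0):S a3@(0,1):S a4@(2,1):S a5@(0,5):S a6@(3,0):S a7@(0,0):S a8@(3,5):S a9@(3,2):S

(0, 0)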